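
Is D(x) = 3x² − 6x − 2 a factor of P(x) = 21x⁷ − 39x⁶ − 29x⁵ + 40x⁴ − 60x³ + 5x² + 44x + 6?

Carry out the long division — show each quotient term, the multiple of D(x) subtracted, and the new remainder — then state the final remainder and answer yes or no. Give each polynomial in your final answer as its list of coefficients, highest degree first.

R = [2, -4], so D(x) is not a factor of P(x). no

Step 1: lead(21x⁷ − 39x⁶ − 29x⁵ + 40x⁴ − 60x³ + 5x² + 44x + 6) ÷ lead(D) = 21x⁷ ÷ 3x² = 7x⁵. Subtract (7x⁵)·D = 21x⁷ − 42x⁶ − 14x⁵. Remainder: 3x⁶ − 15x⁵ + 40x⁴ − 60x³ + 5x² + 44x + 6.
Step 2: lead(3x⁶ − 15x⁵ + 40x⁴ − 60x³ + 5x² + 44x + 6) ÷ lead(D) = 3x⁶ ÷ 3x² = x⁴. Subtract (x⁴)·D = 3x⁶ − 6x⁵ − 2x⁴. Remainder: −9x⁵ + 42x⁴ − 60x³ + 5x² + 44x + 6.
Step 3: lead(−9x⁵ + 42x⁴ − 60x³ + 5x² + 44x + 6) ÷ lead(D) = −9x⁵ ÷ 3x² = −3x³. Subtract (−3x³)·D = −9x⁵ + 18x⁴ + 6x³. Remainder: 24x⁴ − 66x³ + 5x² + 44x + 6.
Step 4: lead(24x⁴ − 66x³ + 5x² + 44x + 6) ÷ lead(D) = 24x⁴ ÷ 3x² = 8x². Subtract (8x²)·D = 24x⁴ − 48x³ − 16x². Remainder: −18x³ + 21x² + 44x + 6.
Step 5: lead(−18x³ + 21x² + 44x + 6) ÷ lead(D) = −18x³ ÷ 3x² = −6x. Subtract (−6x)·D = −18x³ + 36x² + 12x. Remainder: −15x² + 32x + 6.
Step 6: lead(−15x² + 32x + 6) ÷ lead(D) = −15x² ÷ 3x² = −5. Subtract (−5)·D = −15x² + 30x + 10. Remainder: 2x − 4.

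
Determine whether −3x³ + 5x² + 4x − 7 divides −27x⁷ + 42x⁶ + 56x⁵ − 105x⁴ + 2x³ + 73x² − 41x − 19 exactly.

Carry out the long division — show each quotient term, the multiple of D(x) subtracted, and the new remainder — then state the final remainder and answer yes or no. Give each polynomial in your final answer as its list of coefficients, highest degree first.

R = [-5], so D(x) is not a factor of P(x). no

Step 1: lead(−27x⁷ + 42x⁶ + 56x⁵ − 105x⁴ + 2x³ + 73x² − 41x − 19) ÷ lead(D) = −27x⁷ ÷ −3x³ = 9x⁴. Subtract (9x⁴)·D = −27x⁷ + 45x⁶ + 36x⁵ − 63x⁴. Remainder: −3x⁶ + 20x⁵ − 42x⁴ + 2x³ + 73x² − 41x − 19.
Step 2: lead(−3x⁶ + 20x⁵ − 42x⁴ + 2x³ + 73x² − 41x − 19) ÷ lead(D) = −3x⁶ ÷ −3x³ = x³. Subtract (x³)·D = −3x⁶ + 5x⁵ + 4x⁴ − 7x³. Remainder: 15x⁵ − 46x⁴ + 9x³ + 73x² − 41x − 19.
Step 3: lead(15x⁵ − 46x⁴ + 9x³ + 73x² − 41x − 19) ÷ lead(D) = 15x⁵ ÷ −3x³ = −5x². Subtract (−5x²)·D = 15x⁵ − 25x⁴ − 20x³ + 35x². Remainder: −21x⁴ + 29x³ + 38x² − 41x − 19.
Step 4: lead(−21x⁴ + 29x³ + 38x² − 41x − 19) ÷ lead(D) = −21x⁴ ÷ −3x³ = 7x. Subtract (7x)·D = −21x⁴ + 35x³ + 28x² − 49x. Remainder: −6x³ + 10x² + 8x − 19.
Step 5: lead(−6x³ + 10x² + 8x − 19) ÷ lead(D) = −6x³ ÷ −3x³ = 2. Subtract (2)·D = −6x³ + 10x² + 8x − 14. Remainder: −5.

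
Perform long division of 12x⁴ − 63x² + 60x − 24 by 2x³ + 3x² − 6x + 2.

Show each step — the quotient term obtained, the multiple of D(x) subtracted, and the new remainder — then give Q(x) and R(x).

Q(x) = 6x − 9; R(x) = −6x − 6

Step 1: lead(12x⁴ − 63x² + 60x − 24) ÷ lead(D) = 12x⁴ ÷ 2x³ = 6x. Subtract (6x)·D = 12x⁴ + 18x³ − 36x² + 12x. Remainder: −18x³ − 27x² + 48x − 24.
Step 2: lead(−18x³ − 27x² + 48x − 24) ÷ lead(D) = −18x³ ÷ 2x³ = −9. Subtract (−9)·D = −18x³ − 27x² + 54x − 18. Remainder: −6x − 6.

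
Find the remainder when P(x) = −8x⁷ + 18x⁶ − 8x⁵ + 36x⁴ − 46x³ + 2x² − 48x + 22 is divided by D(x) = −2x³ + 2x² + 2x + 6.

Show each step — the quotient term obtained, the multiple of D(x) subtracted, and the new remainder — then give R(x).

R(x) = −6x² − 6x + 4

Step 1: lead(−8x⁷ + 18x⁶ − 8x⁵ + 36x⁴ − 46x³ + 2x² − 48x + 22) ÷ lead(D) = −8x⁷ ÷ −2x³ = 4x⁴. Subtract (4x⁴)·D = −8x⁷ + 8x⁶ + 8x⁵ + 24x⁴. Remainder: 10x⁶ − 16x⁵ + 12x⁴ − 46x³ + 2x² − 48x + 22.
Step 2: lead(10x⁶ − 16x⁵ + 12x⁴ − 46x³ + 2x² − 48x + 22) ÷ lead(D) = 10x⁶ ÷ −2x³ = −5x³. Subtract (−5x³)·D = 10x⁶ − 10x⁵ − 10x⁴ − 30x³. Remainder: −6x⁵ + 22x⁴ − 16x³ + 2x² − 48x + 22.
Step 3: lead(−6x⁵ + 22x⁴ − 16x³ + 2x² − 48x + 22) ÷ lead(D) = −6x⁵ ÷ −2x³ = 3x². Subtract (3x²)·D = −6x⁵ + 6x⁴ + 6x³ + 18x². Remainder: 16x⁴ − 22x³ − 16x² − 48x + 22.
Step 4: lead(16x⁴ − 22x³ − 16x² − 48x + 22) ÷ lead(D) = 16x⁴ ÷ −2x³ = −8x. Subtract (−8x)·D = 16x⁴ − 16x³ − 16x² − 48x. Remainder: −6x³ + 22.
Step 5: lead(−6x³ + 22) ÷ lead(D) = −6x³ ÷ −2x³ = 3. Subtract (3)·D = −6x³ + 6x² + 6x + 18. Remainder: −6x² − 6x + 4.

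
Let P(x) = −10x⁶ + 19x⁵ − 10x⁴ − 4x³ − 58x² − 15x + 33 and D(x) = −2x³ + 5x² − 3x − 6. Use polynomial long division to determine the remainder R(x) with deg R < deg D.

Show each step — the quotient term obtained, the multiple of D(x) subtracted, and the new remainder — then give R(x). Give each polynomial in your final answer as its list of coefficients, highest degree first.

Step 1: lead(−10x⁶ + 19x⁵ − 10x⁴ − 4x³ − 58x² − 15x + 33) ÷ lead(D) = −10x⁶ ÷ −2x³ = 5x³. Subtract (5x³)·D = −10x⁶ + 25x⁵ − 15x⁴ − 30x³. Remainder: −6x⁵ + 5x⁴ + 26x³ − 58x² − 15x + 33.
Step 2: lead(−6x⁵ + 5x⁴ + 26x³ − 58x² − 15x + 33) ÷ lead(D) = −6x⁵ ÷ −2x³ = 3x². Subtract (3x²)·D = −6x⁵ + 15x⁴ − 9x³ − 18x². Remainder: −10x⁴ + 35x³ − 40x² − 15x + 33.
Step 3: lead(−10x⁴ + 35x³ − 40x² − 15x + 33) ÷ lead(D) = −10x⁴ ÷ −2x³ = 5x. Subtract (5x)·D = −10x⁴ + 25x³ − 15x² − 30x. Remainder: 10x³ − 25x² + 15x + 33.
Step 4: lead(10x³ − 25x² + 15x + 33) ÷ lead(D) = 10x³ ÷ −2x³ = −5. Subtract (−5)·D = 10x³ − 25x² + 15x + 30. Remainder: 3.

R = [3]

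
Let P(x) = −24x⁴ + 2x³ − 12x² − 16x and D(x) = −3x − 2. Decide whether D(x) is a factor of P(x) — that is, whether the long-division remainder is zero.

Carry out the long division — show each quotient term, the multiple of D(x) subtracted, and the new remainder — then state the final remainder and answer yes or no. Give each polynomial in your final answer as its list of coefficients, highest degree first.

R = [0], so D(x) is a factor of P(x). yes

Step 1: lead(−24x⁴ + 2x³ − 12x² − 16x) ÷ lead(D) = −24x⁴ ÷ −3x = 8x³. Subtract (8x³)·D = −24x⁴ − 16x³. Remainder: 18x³ − 12x² − 16x.
Step 2: lead(18x³ − 12x² − 16x) ÷ lead(D) = 18x³ ÷ −3x = −6x². Subtract (−6x²)·D = 18x³ + 12x². Remainder: −24x² − 16x.
Step 3: lead(−24x² − 16x) ÷ lead(D) = −24x² ÷ −3x = 8x. Subtract (8x)·D = −24x² − 16x. Remainder: 0.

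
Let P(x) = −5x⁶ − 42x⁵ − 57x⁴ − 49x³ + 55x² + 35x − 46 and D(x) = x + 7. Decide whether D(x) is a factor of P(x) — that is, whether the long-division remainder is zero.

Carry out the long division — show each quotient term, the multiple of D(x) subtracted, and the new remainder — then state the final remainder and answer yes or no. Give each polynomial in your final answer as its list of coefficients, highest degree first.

R = [3], so D(x) is not a factor of P(x). no

Step 1: lead(−5x⁶ − 42x⁵ − 57x⁴ − 49x³ + 55x² + 35x − 46) ÷ lead(D) = −5x⁶ ÷ x = −5x⁵. Subtract (−5x⁵)·D = −5x⁶ − 35x⁵. Remainder: −7x⁵ − 57x⁴ − 49x³ + 55x² + 35x − 46.
Step 2: lead(−7x⁵ − 57x⁴ − 49x³ + 55x² + 35x − 46) ÷ lead(D) = −7x⁵ ÷ x = −7x⁴. Subtract (−7x⁴)·D = −7x⁵ − 49x⁴. Remainder: −8x⁴ − 49x³ + 55x² + 35x − 46.
Step 3: lead(−8x⁴ − 49x³ + 55x² + 35x − 46) ÷ lead(D) = −8x⁴ ÷ x = −8x³. Subtract (−8x³)·D = −8x⁴ − 56x³. Remainder: 7x³ + 55x² + 35x − 46.
Step 4: lead(7x³ + 55x² + 35x − 46) ÷ lead(D) = 7x³ ÷ x = 7x². Subtract (7x²)·D = 7x³ + 49x². Remainder: 6x² + 35x − 46.
Step 5: lead(6x² + 35x − 46) ÷ lead(D) = 6x² ÷ x = 6x. Subtract (6x)·D = 6x² + 42x. Remainder: −7x − 46.
Step 6: lead(−7x − 46) ÷ lead(D) = −7x ÷ x = −7. Subtract (−7)·D = −7x − 49. Remainder: 3.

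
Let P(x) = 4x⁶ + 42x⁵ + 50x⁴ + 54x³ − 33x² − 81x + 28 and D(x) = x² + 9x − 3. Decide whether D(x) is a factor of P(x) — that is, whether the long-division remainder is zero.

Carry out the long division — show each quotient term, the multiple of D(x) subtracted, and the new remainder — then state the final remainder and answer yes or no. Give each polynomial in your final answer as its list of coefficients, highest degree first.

Step 1: lead(4x⁶ + 42x⁵ + 50x⁴ + 54x³ − 33x² − 81x + 28) ÷ lead(D) = 4x⁶ ÷ x² = 4x⁴. Subtract (4x⁴)·D = 4x⁶ + 36x⁵ − 12x⁴. Remainder: 6x⁵ + 62x⁴ + 54x³ − 33x² − 81x + 28.
Step 2: lead(6x⁵ + 62x⁴ + 54x³ − 33x² − 81x + 28) ÷ lead(D) = 6x⁵ ÷ x² = 6x³. Subtract (6x³)·D = 6x⁵ + 54x⁴ − 18x³. Remainder: 8x⁴ + 72x³ − 33x² − 81x + 28.
Step 3: lead(8x⁴ + 72x³ − 33x² − 81x + 28) ÷ lead(D) = 8x⁴ ÷ x² = 8x². Subtract (8x²)·D = 8x⁴ + 72x³ − 24x². Remainder: −9x² − 81x + 28.
Step 4: lead(−9x² − 81x + 28) ÷ lead(D) = −9x² ÷ x² = −9. Subtract (−9)·D = −9x² − 81x + 27. Remainder: 1.

R = [1], so D(x) is not a factor of P(x). no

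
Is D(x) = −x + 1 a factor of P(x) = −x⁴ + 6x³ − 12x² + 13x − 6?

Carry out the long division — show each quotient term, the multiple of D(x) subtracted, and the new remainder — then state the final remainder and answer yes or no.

Step 1: lead(−x⁴ + 6x³ − 12x² + 13x − 6) ÷ lead(D) = −x⁴ ÷ −x = x³. Subtract (x³)·D = −x⁴ + x³. Remainder: 5x³ − 12x² + 13x − 6.
Step 2: lead(5x³ − 12x² + 13x − 6) ÷ lead(D) = 5x³ ÷ −x = −5x². Subtract (−5x²)·D = 5x³ − 5x². Remainder: −7x² + 13x − 6.
Step 3: lead(−7x² + 13x − 6) ÷ lead(D) = −7x² ÷ −x = 7x. Subtract (7x)·D = −7x² + 7x. Remainder: 6x − 6.
Step 4: lead(6x − 6) ÷ lead(D) = 6x ÷ −x = −6. Subtract (−6)·D = 6x − 6. Remainder: 0.

R(x) = 0, so D(x) is a factor of P(x). yes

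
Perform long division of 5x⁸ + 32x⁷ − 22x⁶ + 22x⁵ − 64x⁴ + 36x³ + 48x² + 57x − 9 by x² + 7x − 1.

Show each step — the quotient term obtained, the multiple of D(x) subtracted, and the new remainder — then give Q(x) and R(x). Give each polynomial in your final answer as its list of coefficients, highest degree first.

Q = [5, -3, 4, -9, 3, 6, 9]; R = [0]

Step 1: lead(5x⁸ + 32x⁷ − 22x⁶ + 22x⁵ − 64x⁴ + 36x³ + 48x² + 57x − 9) ÷ lead(D) = 5x⁸ ÷ x² = 5x⁶. Subtract (5x⁶)·D = 5x⁸ + 35x⁷ − 5x⁶. Remainder: −3x⁷ − 17x⁶ + 22x⁵ − 64x⁴ + 36x³ + 48x² + 57x − 9.
Step 2: lead(−3x⁷ − 17x⁶ + 22x⁵ − 64x⁴ + 36x³ + 48x² + 57x − 9) ÷ lead(D) = −3x⁷ ÷ x² = −3x⁵. Subtract (−3x⁵)·D = −3x⁷ − 21x⁶ + 3x⁵. Remainder: 4x⁶ + 19x⁵ − 64x⁴ + 36x³ + 48x² + 57x − 9.
Step 3: lead(4x⁶ + 19x⁵ − 64x⁴ + 36x³ + 48x² + 57x − 9) ÷ lead(D) = 4x⁶ ÷ x² = 4x⁴. Subtract (4x⁴)·D = 4x⁶ + 28x⁵ − 4x⁴. Remainder: −9x⁵ − 60x⁴ + 36x³ + 48x² + 57x − 9.
Step 4: lead(−9x⁵ − 60x⁴ + 36x³ + 48x² + 57x − 9) ÷ lead(D) = −9x⁵ ÷ x² = −9x³. Subtract (−9x³)·D = −9x⁵ − 63x⁴ + 9x³. Remainder: 3x⁴ + 27x³ + 48x² + 57x − 9.
Step 5: lead(3x⁴ + 27x³ + 48x² + 57x − 9) ÷ lead(D) = 3x⁴ ÷ x² = 3x². Subtract (3x²)·D = 3x⁴ + 21x³ − 3x². Remainder: 6x³ + 51x² + 57x − 9.
Step 6: lead(6x³ + 51x² + 57x − 9) ÷ lead(D) = 6x³ ÷ x² = 6x. Subtract (6x)·D = 6x³ + 42x² − 6x. Remainder: 9x² + 63x − 9.
Step 7: lead(9x² + 63x − 9) ÷ lead(D) = 9x² ÷ x² = 9. Subtract (9)·D = 9x² + 63x − 9. Remainder: 0.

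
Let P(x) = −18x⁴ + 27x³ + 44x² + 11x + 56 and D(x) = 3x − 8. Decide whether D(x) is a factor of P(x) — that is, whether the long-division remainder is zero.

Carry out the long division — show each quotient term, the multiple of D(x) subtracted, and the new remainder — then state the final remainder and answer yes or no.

R(x) = 0, so D(x) is a factor of P(x). yes

Step 1: lead(−18x⁴ + 27x³ + 44x² + 11x + 56) ÷ lead(D) = −18x⁴ ÷ 3x = −6x³. Subtract (−6x³)·D = −18x⁴ + 48x³. Remainder: −21x³ + 44x² + 11x + 56.
Step 2: lead(−21x³ + 44x² + 11x + 56) ÷ lead(D) = −21x³ ÷ 3x = −7x². Subtract (−7x²)·D = −21x³ + 56x². Remainder: −12x² + 11x + 56.
Step 3: lead(−12x² + 11x + 56) ÷ lead(D) = −12x² ÷ 3x = −4x. Subtract (−4x)·D = −12x² + 32x. Remainder: −21x + 56.
Step 4: lead(−21x + 56) ÷ lead(D) = −21x ÷ 3x = −7. Subtract (−7)·D = −21x + 56. Remainder: 0.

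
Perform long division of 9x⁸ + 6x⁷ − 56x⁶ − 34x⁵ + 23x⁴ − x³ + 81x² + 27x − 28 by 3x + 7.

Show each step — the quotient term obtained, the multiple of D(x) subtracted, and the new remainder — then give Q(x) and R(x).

Step 1: lead(9x⁸ + 6x⁷ − 56x⁶ − 34x⁵ + 23x⁴ − x³ + 81x² + 27x − 28) ÷ lead(D) = 9x⁸ ÷ 3x = 3x⁷. Subtract (3x⁷)·D = 9x⁸ + 21x⁷. Remainder: −15x⁷ − 56x⁶ − 34x⁵ + 23x⁴ − x³ + 81x² + 27x − 28.
Step 2: lead(−15x⁷ − 56x⁶ − 34x⁵ + 23x⁴ − x³ + 81x² + 27x − 28) ÷ lead(D) = −15x⁷ ÷ 3x = −5x⁶. Subtract (−5x⁶)·D = −15x⁷ − 35x⁶. Remainder: −21x⁶ − 34x⁵ + 23x⁴ − x³ + 81x² + 27x − 28.
Step 3: lead(−21x⁶ − 34x⁵ + 23x⁴ − x³ + 81x² + 27x − 28) ÷ lead(D) = −21x⁶ ÷ 3x = −7x⁵. Subtract (−7x⁵)·D = −21x⁶ − 49x⁵. Remainder: 15x⁵ + 23x⁴ − x³ + 81x² + 27x − 28.
Step 4: lead(15x⁵ + 23x⁴ − x³ + 81x² + 27x − 28) ÷ lead(D) = 15x⁵ ÷ 3x = 5x⁴. Subtract (5x⁴)·D = 15x⁵ + 35x⁴. Remainder: −12x⁴ − x³ + 81x² + 27x − 28.
Step 5: lead(−12x⁴ − x³ + 81x² + 27x − 28) ÷ lead(D) = −12x⁴ ÷ 3x = −4x³. Subtract (−4x³)·D = −12x⁴ − 28x³. Remainder: 27x³ + 81x² + 27x − 28.
Step 6: lead(27x³ + 81x² + 27x − 28) ÷ lead(D) = 27x³ ÷ 3x = 9x². Subtract (9x²)·D = 27x³ + 63x². Remainder: 18x² + 27x − 28.
Step 7: lead(18x² + 27x − 28) ÷ lead(D) = 18x² ÷ 3x = 6x. Subtract (6x)·D = 18x² + 42x. Remainder: −15x − 28.
Step 8: lead(−15x − 28) ÷ lead(D) = −15x ÷ 3x = −5. Subtract (−5)·D = −15x − 35. Remainder: 7.

Q(x) = 3x⁷ − 5x⁶ − 7x⁵ + 5x⁴ − 4x³ + 9x² + 6x − 5; R(x) = 7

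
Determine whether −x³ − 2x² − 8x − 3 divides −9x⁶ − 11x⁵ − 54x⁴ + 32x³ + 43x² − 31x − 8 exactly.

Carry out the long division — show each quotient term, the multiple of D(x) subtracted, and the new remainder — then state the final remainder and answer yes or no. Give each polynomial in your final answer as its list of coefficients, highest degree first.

R = [-3, 7], so D(x) is not a factor of P(x). no

Step 1: lead(−9x⁶ − 11x⁵ − 54x⁴ + 32x³ + 43x² − 31x − 8) ÷ lead(D) = −9x⁶ ÷ −x³ = 9x³. Subtract (9x³)·D = −9x⁶ − 18x⁵ − 72x⁴ − 27x³. Remainder: 7x⁵ + 18x⁴ + 59x³ + 43x² − 31x − 8.
Step 2: lead(7x⁵ + 18x⁴ + 59x³ + 43x² − 31x − 8) ÷ lead(D) = 7x⁵ ÷ −x³ = −7x². Subtract (−7x²)·D = 7x⁵ + 14x⁴ + 56x³ + 21x². Remainder: 4x⁴ + 3x³ + 22x² − 31x − 8.
Step 3: lead(4x⁴ + 3x³ + 22x² − 31x − 8) ÷ lead(D) = 4x⁴ ÷ −x³ = −4x. Subtract (−4x)·D = 4x⁴ + 8x³ + 32x² + 12x. Remainder: −5x³ − 10x² − 43x − 8.
Step 4: lead(−5x³ − 10x² − 43x − 8) ÷ lead(D) = −5x³ ÷ −x³ = 5. Subtract (5)·D = −5x³ − 10x² − 40x − 15. Remainder: −3x + 7.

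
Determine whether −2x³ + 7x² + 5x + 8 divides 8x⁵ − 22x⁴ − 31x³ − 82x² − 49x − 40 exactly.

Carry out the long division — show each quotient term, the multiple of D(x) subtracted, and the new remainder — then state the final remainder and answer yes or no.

R(x) = 0, so D(x) is a factor of P(x). yes

Step 1: lead(8x⁵ − 22x⁴ − 31x³ − 82x² − 49x − 40) ÷ lead(D) = 8x⁵ ÷ −2x³ = −4x². Subtract (−4x²)·D = 8x⁵ − 28x⁴ − 20x³ − 32x². Remainder: 6x⁴ − 11x³ − 50x² − 49x − 40.
Step 2: lead(6x⁴ − 11x³ − 50x² − 49x − 40) ÷ lead(D) = 6x⁴ ÷ −2x³ = −3x. Subtract (−3x)·D = 6x⁴ − 21x³ − 15x² − 24x. Remainder: 10x³ − 35x² − 25x − 40.
Step 3: lead(10x³ − 35x² − 25x − 40) ÷ lead(D) = 10x³ ÷ −2x³ = −5. Subtract (−5)·D = 10x³ − 35x² − 25x − 40. Remainder: 0.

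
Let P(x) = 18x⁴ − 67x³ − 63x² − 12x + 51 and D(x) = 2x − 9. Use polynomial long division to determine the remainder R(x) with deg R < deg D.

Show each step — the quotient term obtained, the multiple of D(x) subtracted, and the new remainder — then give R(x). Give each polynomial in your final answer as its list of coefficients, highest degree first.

Step 1: lead(18x⁴ − 67x³ − 63x² − 12x + 51) ÷ lead(D) = 18x⁴ ÷ 2x = 9x³. Subtract (9x³)·D = 18x⁴ − 81x³. Remainder: 14x³ − 63x² − 12x + 51.
Step 2: lead(14x³ − 63x² − 12x + 51) ÷ lead(D) = 14x³ ÷ 2x = 7x². Subtract (7x²)·D = 14x³ − 63x². Remainder: −12x + 51.
Step 3: lead(−12x + 51) ÷ lead(D) = −12x ÷ 2x = −6. Subtract (−6)·D = −12x + 54. Remainder: −3.

R = [-3]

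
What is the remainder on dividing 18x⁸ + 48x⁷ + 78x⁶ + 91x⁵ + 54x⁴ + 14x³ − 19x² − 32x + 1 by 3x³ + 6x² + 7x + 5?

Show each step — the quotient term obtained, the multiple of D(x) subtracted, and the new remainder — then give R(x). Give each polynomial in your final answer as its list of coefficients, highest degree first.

Step 1: lead(18x⁸ + 48x⁷ + 78x⁶ + 91x⁵ + 54x⁴ + 14x³ − 19x² − 32x + 1) ÷ lead(D) = 18x⁸ ÷ 3x³ = 6x⁵. Subtract (6x⁵)·D = 18x⁸ + 36x⁷ + 42x⁶ + 30x⁵. Remainder: 12x⁷ + 36x⁶ + 61x⁵ + 54x⁴ + 14x³ − 19x² − 32x + 1.
Step 2: lead(12x⁷ + 36x⁶ + 61x⁵ + 54x⁴ + 14x³ − 19x² − 32x + 1) ÷ lead(D) = 12x⁷ ÷ 3x³ = 4x⁴. Subtract (4x⁴)·D = 12x⁷ + 24x⁶ + 28x⁵ + 20x⁴. Remainder: 12x⁶ + 33x⁵ + 34x⁴ + 14x³ − 19x² − 32x + 1.
Step 3: lead(12x⁶ + 33x⁵ + 34x⁴ + 14x³ − 19x² − 32x + 1) ÷ lead(D) = 12x⁶ ÷ 3x³ = 4x³. Subtract (4x³)·D = 12x⁶ + 24x⁵ + 28x⁴ + 20x³. Remainder: 9x⁵ + 6x⁴ − 6x³ − 19x² − 32x + 1.
Step 4: lead(9x⁵ + 6x⁴ − 6x³ − 19x² − 32x + 1) ÷ lead(D) = 9x⁵ ÷ 3x³ = 3x². Subtract (3x²)·D = 9x⁵ + 18x⁴ + 21x³ + 15x². Remainder: −12x⁴ − 27x³ − 34x² − 32x + 1.
Step 5: lead(−12x⁴ − 27x³ − 34x² − 32x + 1) ÷ lead(D) = −12x⁴ ÷ 3x³ = −4x. Subtract (−4x)·D = −12x⁴ − 24x³ − 28x² − 20x. Remainder: −3x³ − 6x² − 12x + 1.
Step 6: lead(−3x³ − 6x² − 12x + 1) ÷ lead(D) = −3x³ ÷ 3x³ = −1. Subtract (−1)·D = −3x³ − 6x² − 7x − 5. Remainder: −5x + 6.

R = [-5, 6]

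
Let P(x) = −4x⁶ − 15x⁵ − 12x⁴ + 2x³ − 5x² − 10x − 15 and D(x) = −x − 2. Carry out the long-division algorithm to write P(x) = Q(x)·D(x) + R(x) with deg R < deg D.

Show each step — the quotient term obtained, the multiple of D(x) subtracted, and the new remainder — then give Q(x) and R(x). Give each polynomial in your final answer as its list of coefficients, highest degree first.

Step 1: lead(−4x⁶ − 15x⁵ − 12x⁴ + 2x³ − 5x² − 10x − 15) ÷ lead(D) = −4x⁶ ÷ −x = 4x⁵. Subtract (4x⁵)·D = −4x⁶ − 8x⁵. Remainder: −7x⁵ − 12x⁴ + 2x³ − 5x² − 10x − 15.
Step 2: lead(−7x⁵ − 12x⁴ + 2x³ − 5x² − 10x − 15) ÷ lead(D) = −7x⁵ ÷ −x = 7x⁴. Subtract (7x⁴)·D = −7x⁵ − 14x⁴. Remainder: 2x⁴ + 2x³ − 5x² − 10x − 15.
Step 3: lead(2x⁴ + 2x³ − 5x² − 10x − 15) ÷ lead(D) = 2x⁴ ÷ −x = −2x³. Subtract (−2x³)·D = 2x⁴ + 4x³. Remainder: −2x³ − 5x² − 10x − 15.
Step 4: lead(−2x³ − 5x² − 10x − 15) ÷ lead(D) = −2x³ ÷ −x = 2x². Subtract (2x²)·D = −2x³ − 4x². Remainder: −x² − 10x − 15.
Step 5: lead(−x² − 10x − 15) ÷ lead(D) = −x² ÷ −x = x. Subtract (x)·D = −x² − 2x. Remainder: −8x − 15.
Step 6: lead(−8x − 15) ÷ lead(D) = −8x ÷ −x = 8. Subtract (8)·D = −8x − 16. Remainder: 1.

Q = [4, 7, -2, 2, 1, 8]; R = [1]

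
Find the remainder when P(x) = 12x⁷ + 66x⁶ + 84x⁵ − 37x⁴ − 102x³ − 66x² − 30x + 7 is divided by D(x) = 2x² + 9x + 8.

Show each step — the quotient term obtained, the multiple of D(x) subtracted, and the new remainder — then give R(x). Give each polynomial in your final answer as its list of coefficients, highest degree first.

Step 1: lead(12x⁷ + 66x⁶ + 84x⁵ − 37x⁴ − 102x³ − 66x² − 30x + 7) ÷ lead(D) = 12x⁷ ÷ 2x² = 6x⁵. Subtract (6x⁵)·D = 12x⁷ + 54x⁶ + 48x⁵. Remainder: 12x⁶ + 36x⁵ − 37x⁴ − 102x³ − 66x² − 30x + 7.
Step 2: lead(12x⁶ + 36x⁵ − 37x⁴ − 102x³ − 66x² − 30x + 7) ÷ lead(D) = 12x⁶ ÷ 2x² = 6x⁴. Subtract (6x⁴)·D = 12x⁶ + 54x⁵ + 48x⁴. Remainder: −18x⁵ − 85x⁴ − 102x³ − 66x² − 30x + 7.
Step 3: lead(−18x⁵ − 85x⁴ − 102x³ − 66x² − 30x + 7) ÷ lead(D) = −18x⁵ ÷ 2x² = −9x³. Subtract (−9x³)·D = −18x⁵ − 81x⁴ − 72x³. Remainder: −4x⁴ − 30x³ − 66x² − 30x + 7.
Step 4: lead(−4x⁴ − 30x³ − 66x² − 30x + 7) ÷ lead(D) = −4x⁴ ÷ 2x² = −2x². Subtract (−2x²)·D = −4x⁴ − 18x³ − 16x². Remainder: −12x³ − 50x² − 30x + 7.
Step 5: lead(−12x³ − 50x² − 30x + 7) ÷ lead(D) = −12x³ ÷ 2x² = −6x. Subtract (−6x)·D = −12x³ − 54x² − 48x. Remainder: 4x² + 18x + 7.
Step 6: lead(4x² + 18x + 7) ÷ lead(D) = 4x² ÷ 2x² = 2. Subtract (2)·D = 4x² + 18x + 16. Remainder: −9.

R = [-9]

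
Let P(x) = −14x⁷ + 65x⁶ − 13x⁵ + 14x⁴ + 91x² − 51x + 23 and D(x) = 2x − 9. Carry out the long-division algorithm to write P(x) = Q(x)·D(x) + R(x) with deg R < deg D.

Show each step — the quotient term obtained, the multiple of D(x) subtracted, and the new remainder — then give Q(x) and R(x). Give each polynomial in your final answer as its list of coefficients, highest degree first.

Q = [-7, 1, -2, -2, -9, 5, -3]; R = [-4]

Step 1: lead(−14x⁷ + 65x⁶ − 13x⁵ + 14x⁴ + 91x² − 51x + 23) ÷ lead(D) = −14x⁷ ÷ 2x = −7x⁶. Subtract (−7x⁶)·D = −14x⁷ + 63x⁶. Remainder: 2x⁶ − 13x⁵ + 14x⁴ + 91x² − 51x + 23.
Step 2: lead(2x⁶ − 13x⁵ + 14x⁴ + 91x² − 51x + 23) ÷ lead(D) = 2x⁶ ÷ 2x = x⁵. Subtract (x⁵)·D = 2x⁶ − 9x⁵. Remainder: −4x⁵ + 14x⁴ + 91x² − 51x + 23.
Step 3: lead(−4x⁵ + 14x⁴ + 91x² − 51x + 23) ÷ lead(D) = −4x⁵ ÷ 2x = −2x⁴. Subtract (−2x⁴)·D = −4x⁵ + 18x⁴. Remainder: −4x⁴ + 91x² − 51x + 23.
Step 4: lead(−4x⁴ + 91x² − 51x + 23) ÷ lead(D) = −4x⁴ ÷ 2x = −2x³. Subtract (−2x³)·D = −4x⁴ + 18x³. Remainder: −18x³ + 91x² − 51x + 23.
Step 5: lead(−18x³ + 91x² − 51x + 23) ÷ lead(D) = −18x³ ÷ 2x = −9x². Subtract (−9x²)·D = −18x³ + 81x². Remainder: 10x² − 51x + 23.
Step 6: lead(10x² − 51x + 23) ÷ lead(D) = 10x² ÷ 2x = 5x. Subtract (5x)·D = 10x² − 45x. Remainder: −6x + 23.
Step 7: lead(−6x + 23) ÷ lead(D) = −6x ÷ 2x = −3. Subtract (−3)·D = −6x + 27. Remainder: −4.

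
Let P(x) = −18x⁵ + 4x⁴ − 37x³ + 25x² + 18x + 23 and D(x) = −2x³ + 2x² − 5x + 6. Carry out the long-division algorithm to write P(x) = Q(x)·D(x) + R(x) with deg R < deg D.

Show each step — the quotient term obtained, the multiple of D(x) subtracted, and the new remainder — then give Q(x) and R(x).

Q(x) = 9x² + 7x + 3; R(x) = −9x + 5

Step 1: lead(−18x⁵ + 4x⁴ − 37x³ + 25x² + 18x + 23) ÷ lead(D) = −18x⁵ ÷ −2x³ = 9x². Subtract (9x²)·D = −18x⁵ + 18x⁴ − 45x³ + 54x². Remainder: −14x⁴ + 8x³ − 29x² + 18x + 23.
Step 2: lead(−14x⁴ + 8x³ − 29x² + 18x + 23) ÷ lead(D) = −14x⁴ ÷ −2x³ = 7x. Subtract (7x)·D = −14x⁴ + 14x³ − 35x² + 42x. Remainder: −6x³ + 6x² − 24x + 23.
Step 3: lead(−6x³ + 6x² − 24x + 23) ÷ lead(D) = −6x³ ÷ −2x³ = 3. Subtract (3)·D = −6x³ + 6x² − 15x + 18. Remainder: −9x + 5.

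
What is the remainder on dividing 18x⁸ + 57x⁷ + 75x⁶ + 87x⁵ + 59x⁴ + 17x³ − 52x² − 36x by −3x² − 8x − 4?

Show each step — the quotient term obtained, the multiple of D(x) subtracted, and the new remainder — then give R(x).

Step 1: lead(18x⁸ + 57x⁷ + 75x⁶ + 87x⁵ + 59x⁴ + 17x³ − 52x² − 36x) ÷ lead(D) = 18x⁸ ÷ −3x² = −6x⁶. Subtract (−6x⁶)·D = 18x⁸ + 48x⁷ + 24x⁶. Remainder: 9x⁷ + 51x⁶ + 87x⁵ + 59x⁴ + 17x³ − 52x² − 36x.
Step 2: lead(9x⁷ + 51x⁶ + 87x⁵ + 59x⁴ + 17x³ − 52x² − 36x) ÷ lead(D) = 9x⁷ ÷ −3x² = −3x⁵. Subtract (−3x⁵)·D = 9x⁷ + 24x⁶ + 12x⁵. Remainder: 27x⁶ + 75x⁵ + 59x⁴ + 17x³ − 52x² − 36x.
Step 3: lead(27x⁶ + 75x⁵ + 59x⁴ + 17x³ − 52x² − 36x) ÷ lead(D) = 27x⁶ ÷ −3x² = −9x⁴. Subtract (−9x⁴)·D = 27x⁶ + 72x⁵ + 36x⁴. Remainder: 3x⁵ + 23x⁴ + 17x³ − 52x² − 36x.
Step 4: lead(3x⁵ + 23x⁴ + 17x³ − 52x² − 36x) ÷ lead(D) = 3x⁵ ÷ −3x² = −x³. Subtract (−x³)·D = 3x⁵ + 8x⁴ + 4x³. Remainder: 15x⁴ + 13x³ − 52x² − 36x.
Step 5: lead(15x⁴ + 13x³ − 52x² − 36x) ÷ lead(D) = 15x⁴ ÷ −3x² = −5x². Subtract (−5x²)·D = 15x⁴ + 40x³ + 20x². Remainder: −27x³ − 72x² − 36x.
Step 6: lead(−27x³ − 72x² − 36x) ÷ lead(D) = −27x³ ÷ −3x² = 9x. Subtract (9x)·D = −27x³ − 72x² − 36x. Remainder: 0.

R(x) = 0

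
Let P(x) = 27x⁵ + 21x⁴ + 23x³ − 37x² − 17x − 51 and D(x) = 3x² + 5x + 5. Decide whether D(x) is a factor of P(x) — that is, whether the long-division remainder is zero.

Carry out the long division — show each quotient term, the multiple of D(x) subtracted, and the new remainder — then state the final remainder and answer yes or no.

Step 1: lead(27x⁵ + 21x⁴ + 23x³ − 37x² − 17x − 51) ÷ lead(D) = 27x⁵ ÷ 3x² = 9x³. Subtract (9x³)·D = 27x⁵ + 45x⁴ + 45x³. Remainder: −24x⁴ − 22x³ − 37x² − 17x − 51.
Step 2: lead(−24x⁴ − 22x³ − 37x² − 17x − 51) ÷ lead(D) = −24x⁴ ÷ 3x² = −8x². Subtract (−8x²)·D = −24x⁴ − 40x³ − 40x². Remainder: 18x³ + 3x² − 17x − 51.
Step 3: lead(18x³ + 3x² − 17x − 51) ÷ lead(D) = 18x³ ÷ 3x² = 6x. Subtract (6x)·D = 18x³ + 30x² + 30x. Remainder: −27x² − 47x − 51.
Step 4: lead(−27x² − 47x − 51) ÷ lead(D) = −27x² ÷ 3x² = −9. Subtract (−9)·D = −27x² − 45x − 45. Remainder: −2x − 6.

R(x) = −2x − 6, so D(x) is not a factor of P(x). no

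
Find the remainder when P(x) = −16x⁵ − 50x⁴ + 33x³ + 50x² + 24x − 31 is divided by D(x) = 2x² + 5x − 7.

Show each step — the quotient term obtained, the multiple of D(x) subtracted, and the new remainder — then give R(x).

Step 1: lead(−16x⁵ − 50x⁴ + 33x³ + 50x² + 24x − 31) ÷ lead(D) = −16x⁵ ÷ 2x² = −8x³. Subtract (−8x³)·D = −16x⁵ − 40x⁴ + 56x³. Remainder: −10x⁴ − 23x³ + 50x² + 24x − 31.
Step 2: lead(−10x⁴ − 23x³ + 50x² + 24x − 31) ÷ lead(D) = −10x⁴ ÷ 2x² = −5x². Subtract (−5x²)·D = −10x⁴ − 25x³ + 35x². Remainder: 2x³ + 15x² + 24x − 31.
Step 3: lead(2x³ + 15x² + 24x − 31) ÷ lead(D) = 2x³ ÷ 2x² = x. Subtract (x)·D = 2x³ + 5x² − 7x. Remainder: 10x² + 31x − 31.
Step 4: lead(10x² + 31x − 31) ÷ lead(D) = 10x² ÷ 2x² = 5. Subtract (5)·D = 10x² + 25x − 35. Remainder: 6x + 4.

R(x) = 6x + 4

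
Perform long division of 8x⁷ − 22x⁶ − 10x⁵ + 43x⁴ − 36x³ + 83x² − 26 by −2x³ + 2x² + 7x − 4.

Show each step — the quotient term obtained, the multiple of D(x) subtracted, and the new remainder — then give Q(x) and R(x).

Q(x) = −4x⁴ + 7x³ − 2x² + 9x + 6; R(x) = −6x − 2

Step 1: lead(8x⁷ − 22x⁶ − 10x⁵ + 43x⁴ − 36x³ + 83x² − 26) ÷ lead(D) = 8x⁷ ÷ −2x³ = −4x⁴. Subtract (−4x⁴)·D = 8x⁷ − 8x⁶ − 28x⁵ + 16x⁴. Remainder: −14x⁶ + 18x⁵ + 27x⁴ − 36x³ + 83x² − 26.
Step 2: lead(−14x⁶ + 18x⁵ + 27x⁴ − 36x³ + 83x² − 26) ÷ lead(D) = −14x⁶ ÷ −2x³ = 7x³. Subtract (7x³)·D = −14x⁶ + 14x⁵ + 49x⁴ − 28x³. Remainder: 4x⁵ − 22x⁴ − 8x³ + 83x² − 26.
Step 3: lead(4x⁵ − 22x⁴ − 8x³ + 83x² − 26) ÷ lead(D) = 4x⁵ ÷ −2x³ = −2x². Subtract (−2x²)·D = 4x⁵ − 4x⁴ − 14x³ + 8x². Remainder: −18x⁴ + 6x³ + 75x² − 26.
Step 4: lead(−18x⁴ + 6x³ + 75x² − 26) ÷ lead(D) = −18x⁴ ÷ −2x³ = 9x. Subtract (9x)·D = −18x⁴ + 18x³ + 63x² − 36x. Remainder: −12x³ + 12x² + 36x − 26.
Step 5: lead(−12x³ + 12x² + 36x − 26) ÷ lead(D) = −12x³ ÷ −2x³ = 6. Subtract (6)·D = −12x³ + 12x² + 42x − 24. Remainder: −6x − 2.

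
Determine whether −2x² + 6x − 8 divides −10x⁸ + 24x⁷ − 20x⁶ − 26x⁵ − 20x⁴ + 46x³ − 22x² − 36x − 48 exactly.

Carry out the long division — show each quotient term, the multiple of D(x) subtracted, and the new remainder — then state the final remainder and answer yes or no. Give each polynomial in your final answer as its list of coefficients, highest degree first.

R = [0], so D(x) is a factor of P(x). yes

Step 1: lead(−10x⁸ + 24x⁷ − 20x⁶ − 26x⁵ − 20x⁴ + 46x³ − 22x² − 36x − 48) ÷ lead(D) = −10x⁸ ÷ −2x² = 5x⁶. Subtract (5x⁶)·D = −10x⁸ + 30x⁷ − 40x⁶. Remainder: −6x⁷ + 20x⁶ − 26x⁵ − 20x⁴ + 46x³ − 22x² − 36x − 48.
Step 2: lead(−6x⁷ + 20x⁶ − 26x⁵ − 20x⁴ + 46x³ − 22x² − 36x − 48) ÷ lead(D) = −6x⁷ ÷ −2x² = 3x⁵. Subtract (3x⁵)·D = −6x⁷ + 18x⁶ − 24x⁵. Remainder: 2x⁶ − 2x⁵ − 20x⁴ + 46x³ − 22x² − 36x − 48.
Step 3: lead(2x⁶ − 2x⁵ − 20x⁴ + 46x³ − 22x² − 36x − 48) ÷ lead(D) = 2x⁶ ÷ −2x² = −x⁴. Subtract (−x⁴)·D = 2x⁶ − 6x⁵ + 8x⁴. Remainder: 4x⁵ − 28x⁴ + 46x³ − 22x² − 36x − 48.
Step 4: lead(4x⁵ − 28x⁴ + 46x³ − 22x² − 36x − 48) ÷ lead(D) = 4x⁵ ÷ −2x² = −2x³. Subtract (−2x³)·D = 4x⁵ − 12x⁴ + 16x³. Remainder: −16x⁴ + 30x³ − 22x² − 36x − 48.
Step 5: lead(−16x⁴ + 30x³ − 22x² − 36x − 48) ÷ lead(D) = −16x⁴ ÷ −2x² = 8x². Subtract (8x²)·D = −16x⁴ + 48x³ − 64x². Remainder: −18x³ + 42x² − 36x − 48.
Step 6: lead(−18x³ + 42x² − 36x − 48) ÷ lead(D) = −18x³ ÷ −2x² = 9x. Subtract (9x)·D = −18x³ + 54x² − 72x. Remainder: −12x² + 36x − 48.
Step 7: lead(−12x² + 36x − 48) ÷ lead(D) = −12x² ÷ −2x² = 6. Subtract (6)·D = −12x² + 36x − 48. Remainder: 0.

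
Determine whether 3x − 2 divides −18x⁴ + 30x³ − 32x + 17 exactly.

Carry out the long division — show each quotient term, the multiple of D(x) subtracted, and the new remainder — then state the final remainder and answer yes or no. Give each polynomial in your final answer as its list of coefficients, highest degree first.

Step 1: lead(−18x⁴ + 30x³ − 32x + 17) ÷ lead(D) = −18x⁴ ÷ 3x = −6x³. Subtract (−6x³)·D = −18x⁴ + 12x³. Remainder: 18x³ − 32x + 17.
Step 2: lead(18x³ − 32x + 17) ÷ lead(D) = 18x³ ÷ 3x = 6x². Subtract (6x²)·D = 18x³ − 12x². Remainder: 12x² − 32x + 17.
Step 3: lead(12x² − 32x + 17) ÷ lead(D) = 12x² ÷ 3x = 4x. Subtract (4x)·D = 12x² − 8x. Remainder: −24x + 17.
Step 4: lead(−24x + 17) ÷ lead(D) = −24x ÷ 3x = −8. Subtract (−8)·D = −24x + 16. Remainder: 1.

R = [1], so D(x) is not a factor of P(x). no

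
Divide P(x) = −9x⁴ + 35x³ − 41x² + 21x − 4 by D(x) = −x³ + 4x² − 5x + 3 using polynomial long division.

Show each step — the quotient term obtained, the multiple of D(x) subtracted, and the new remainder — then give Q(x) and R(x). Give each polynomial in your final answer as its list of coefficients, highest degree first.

Q = [9, 1]; R = [-1, -7]

Step 1: lead(−9x⁴ + 35x³ − 41x² + 21x − 4) ÷ lead(D) = −9x⁴ ÷ −x³ = 9x. Subtract (9x)·D = −9x⁴ + 36x³ − 45x² + 27x. Remainder: −x³ + 4x² − 6x − 4.
Step 2: lead(−x³ + 4x² − 6x − 4) ÷ lead(D) = −x³ ÷ −x³ = 1. Subtract (1)·D = −x³ + 4x² − 5x + 3. Remainder: −x − 7.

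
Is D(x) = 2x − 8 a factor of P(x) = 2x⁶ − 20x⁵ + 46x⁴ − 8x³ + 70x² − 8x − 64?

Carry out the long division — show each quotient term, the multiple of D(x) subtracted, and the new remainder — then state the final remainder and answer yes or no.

Step 1: lead(2x⁶ − 20x⁵ + 46x⁴ − 8x³ + 70x² − 8x − 64) ÷ lead(D) = 2x⁶ ÷ 2x = x⁵. Subtract (x⁵)·D = 2x⁶ − 8x⁵. Remainder: −12x⁵ + 46x⁴ − 8x³ + 70x² − 8x − 64.
Step 2: lead(−12x⁵ + 46x⁴ − 8x³ + 70x² − 8x − 64) ÷ lead(D) = −12x⁵ ÷ 2x = −6x⁴. Subtract (−6x⁴)·D = −12x⁵ + 48x⁴. Remainder: −2x⁴ − 8x³ + 70x² − 8x − 64.
Step 3: lead(−2x⁴ − 8x³ + 70x² − 8x − 64) ÷ lead(D) = −2x⁴ ÷ 2x = −x³. Subtract (−x³)·D = −2x⁴ + 8x³. Remainder: −16x³ + 70x² − 8x − 64.
Step 4: lead(−16x³ + 70x² − 8x − 64) ÷ lead(D) = −16x³ ÷ 2x = −8x². Subtract (−8x²)·D = −16x³ + 64x². Remainder: 6x² − 8x − 64.
Step 5: lead(6x² − 8x − 64) ÷ lead(D) = 6x² ÷ 2x = 3x. Subtract (3x)·D = 6x² − 24x. Remainder: 16x − 64.
Step 6: lead(16x − 64) ÷ lead(D) = 16x ÷ 2x = 8. Subtract (8)·D = 16x − 64. Remainder: 0.

R(x) = 0, so D(x) is a factor of P(x). yes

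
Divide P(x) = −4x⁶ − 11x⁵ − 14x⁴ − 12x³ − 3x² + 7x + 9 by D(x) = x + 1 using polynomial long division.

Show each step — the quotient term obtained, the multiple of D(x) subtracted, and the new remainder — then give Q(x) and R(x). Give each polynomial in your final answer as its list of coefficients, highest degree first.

Q = [-4, -7, -7, -5, 2, 5]; R = [4]

Step 1: lead(−4x⁶ − 11x⁵ − 14x⁴ − 12x³ − 3x² + 7x + 9) ÷ lead(D) = −4x⁶ ÷ x = −4x⁵. Subtract (−4x⁵)·D = −4x⁶ − 4x⁵. Remainder: −7x⁵ − 14x⁴ − 12x³ − 3x² + 7x + 9.
Step 2: lead(−7x⁵ − 14x⁴ − 12x³ − 3x² + 7x + 9) ÷ lead(D) = −7x⁵ ÷ x = −7x⁴. Subtract (−7x⁴)·D = −7x⁵ − 7x⁴. Remainder: −7x⁴ − 12x³ − 3x² + 7x + 9.
Step 3: lead(−7x⁴ − 12x³ − 3x² + 7x + 9) ÷ lead(D) = −7x⁴ ÷ x = −7x³. Subtract (−7x³)·D = −7x⁴ − 7x³. Remainder: −5x³ − 3x² + 7x + 9.
Step 4: lead(−5x³ − 3x² + 7x + 9) ÷ lead(D) = −5x³ ÷ x = −5x². Subtract (−5x²)·D = −5x³ − 5x². Remainder: 2x² + 7x + 9.
Step 5: lead(2x² + 7x + 9) ÷ lead(D) = 2x² ÷ x = 2x. Subtract (2x)·D = 2x² + 2x. Remainder: 5x + 9.
Step 6: lead(5x + 9) ÷ lead(D) = 5x ÷ x = 5. Subtract (5)·D = 5x + 5. Remainder: 4.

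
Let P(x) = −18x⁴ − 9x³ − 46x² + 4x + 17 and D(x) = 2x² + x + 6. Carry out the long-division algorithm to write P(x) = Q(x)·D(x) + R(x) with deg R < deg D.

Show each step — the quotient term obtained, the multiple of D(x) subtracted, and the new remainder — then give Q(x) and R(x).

Step 1: lead(−18x⁴ − 9x³ − 46x² + 4x + 17) ÷ lead(D) = −18x⁴ ÷ 2x² = −9x². Subtract (−9x²)·D = −18x⁴ − 9x³ − 54x². Remainder: 8x² + 4x + 17.
Step 2: lead(8x² + 4x + 17) ÷ lead(D) = 8x² ÷ 2x² = 4. Subtract (4)·D = 8x² + 4x + 24. Remainder: −7.

Q(x) = −9x² + 4; R(x) = −7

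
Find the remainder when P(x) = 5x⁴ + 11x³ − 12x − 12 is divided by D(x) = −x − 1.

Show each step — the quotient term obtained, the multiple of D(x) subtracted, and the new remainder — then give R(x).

Step 1: lead(5x⁴ + 11x³ − 12x − 12) ÷ lead(D) = 5x⁴ ÷ −x = −5x³. Subtract (−5x³)·D = 5x⁴ + 5x³. Remainder: 6x³ − 12x − 12.
Step 2: lead(6x³ − 12x − 12) ÷ lead(D) = 6x³ ÷ −x = −6x². Subtract (−6x²)·D = 6x³ + 6x². Remainder: −6x² − 12x − 12.
Step 3: lead(−6x² − 12x − 12) ÷ lead(D) = −6x² ÷ −x = 6x. Subtract (6x)·D = −6x² − 6x. Remainder: −6x − 12.
Step 4: lead(−6x − 12) ÷ lead(D) = −6x ÷ −x = 6. Subtract (6)·D = −6x − 6. Remainder: −6.

R(x) = −6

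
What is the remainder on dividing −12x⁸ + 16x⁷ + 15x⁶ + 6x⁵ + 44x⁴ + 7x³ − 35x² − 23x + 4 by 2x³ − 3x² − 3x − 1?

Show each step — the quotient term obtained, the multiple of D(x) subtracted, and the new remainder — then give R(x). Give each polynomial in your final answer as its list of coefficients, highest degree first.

Step 1: lead(−12x⁸ + 16x⁷ + 15x⁶ + 6x⁵ + 44x⁴ + 7x³ − 35x² − 23x + 4) ÷ lead(D) = −12x⁸ ÷ 2x³ = −6x⁵. Subtract (−6x⁵)·D = −12x⁸ + 18x⁷ + 18x⁶ + 6x⁵. Remainder: −2x⁷ − 3x⁶ + 44x⁴ + 7x³ − 35x² − 23x + 4.
Step 2: lead(−2x⁷ − 3x⁶ + 44x⁴ + 7x³ − 35x² − 23x + 4) ÷ lead(D) = −2x⁷ ÷ 2x³ = −x⁴. Subtract (−x⁴)·D = −2x⁷ + 3x⁶ + 3x⁵ + x⁴. Remainder: −6x⁶ − 3x⁵ + 43x⁴ + 7x³ − 35x² − 23x + 4.
Step 3: lead(−6x⁶ − 3x⁵ + 43x⁴ + 7x³ − 35x² − 23x + 4) ÷ lead(D) = −6x⁶ ÷ 2x³ = −3x³. Subtract (−3x³)·D = −6x⁶ + 9x⁵ + 9x⁴ + 3x³. Remainder: −12x⁵ + 34x⁴ + 4x³ − 35x² − 23x + 4.
Step 4: lead(−12x⁵ + 34x⁴ + 4x³ − 35x² − 23x + 4) ÷ lead(D) = −12x⁵ ÷ 2x³ = −6x². Subtract (−6x²)·D = −12x⁵ + 18x⁴ + 18x³ + 6x². Remainder: 16x⁴ − 14x³ − 41x² − 23x + 4.
Step 5: lead(16x⁴ − 14x³ − 41x² − 23x + 4) ÷ lead(D) = 16x⁴ ÷ 2x³ = 8x. Subtract (8x)·D = 16x⁴ − 24x³ − 24x² − 8x. Remainder: 10x³ − 17x² − 15x + 4.
Step 6: lead(10x³ − 17x² − 15x + 4) ÷ lead(D) = 10x³ ÷ 2x³ = 5. Subtract (5)·D = 10x³ − 15x² − 15x − 5. Remainder: −2x² + 9.

R = [-2, 0, 9]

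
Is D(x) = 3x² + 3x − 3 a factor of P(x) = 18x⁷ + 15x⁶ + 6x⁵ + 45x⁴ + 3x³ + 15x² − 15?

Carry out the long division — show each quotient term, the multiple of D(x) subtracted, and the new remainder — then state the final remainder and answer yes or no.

Step 1: lead(18x⁷ + 15x⁶ + 6x⁵ + 45x⁴ + 3x³ + 15x² − 15) ÷ lead(D) = 18x⁷ ÷ 3x² = 6x⁵. Subtract (6x⁵)·D = 18x⁷ + 18x⁶ − 18x⁵. Remainder: −3x⁶ + 24x⁵ + 45x⁴ + 3x³ + 15x² − 15.
Step 2: lead(−3x⁶ + 24x⁵ + 45x⁴ + 3x³ + 15x² − 15) ÷ lead(D) = −3x⁶ ÷ 3x² = −x⁴. Subtract (−x⁴)·D = −3x⁶ − 3x⁵ + 3x⁴. Remainder: 27x⁵ + 42x⁴ + 3x³ + 15x² − 15.
Step 3: lead(27x⁵ + 42x⁴ + 3x³ + 15x² − 15) ÷ lead(D) = 27x⁵ ÷ 3x² = 9x³. Subtract (9x³)·D = 27x⁵ + 27x⁴ − 27x³. Remainder: 15x⁴ + 30x³ + 15x² − 15.
Step 4: lead(15x⁴ + 30x³ + 15x² − 15) ÷ lead(D) = 15x⁴ ÷ 3x² = 5x². Subtract (5x²)·D = 15x⁴ + 15x³ − 15x². Remainder: 15x³ + 30x² − 15.
Step 5: lead(15x³ + 30x² − 15) ÷ lead(D) = 15x³ ÷ 3x² = 5x. Subtract (5x)·D = 15x³ + 15x² − 15x. Remainder: 15x² + 15x − 15.
Step 6: lead(15x² + 15x − 15) ÷ lead(D) = 15x² ÷ 3x² = 5. Subtract (5)·D = 15x² + 15x − 15. Remainder: 0.

R(x) = 0, so D(x) is a factor of P(x). yes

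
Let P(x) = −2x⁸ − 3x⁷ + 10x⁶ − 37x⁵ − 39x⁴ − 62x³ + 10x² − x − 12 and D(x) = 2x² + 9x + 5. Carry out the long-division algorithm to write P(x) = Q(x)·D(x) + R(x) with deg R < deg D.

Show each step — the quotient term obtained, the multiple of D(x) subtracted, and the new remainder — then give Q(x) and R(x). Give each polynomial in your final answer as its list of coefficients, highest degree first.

Step 1: lead(−2x⁸ − 3x⁷ + 10x⁶ − 37x⁵ − 39x⁴ − 62x³ + 10x² − x − 12) ÷ lead(D) = −2x⁸ ÷ 2x² = −x⁶. Subtract (−x⁶)·D = −2x⁸ − 9x⁷ − 5x⁶. Remainder: 6x⁷ + 15x⁶ − 37x⁵ − 39x⁴ − 62x³ + 10x² − x − 12.
Step 2: lead(6x⁷ + 15x⁶ − 37x⁵ − 39x⁴ − 62x³ + 10x² − x − 12) ÷ lead(D) = 6x⁷ ÷ 2x² = 3x⁵. Subtract (3x⁵)·D = 6x⁷ + 27x⁶ + 15x⁵. Remainder: −12x⁶ − 52x⁵ − 39x⁴ − 62x³ + 10x² − x − 12.
Step 3: lead(−12x⁶ − 52x⁵ − 39x⁴ − 62x³ + 10x² − x − 12) ÷ lead(D) = −12x⁶ ÷ 2x² = −6x⁴. Subtract (−6x⁴)·D = −12x⁶ − 54x⁵ − 30x⁴. Remainder: 2x⁵ − 9x⁴ − 62x³ + 10x² − x − 12.
Step 4: lead(2x⁵ − 9x⁴ − 62x³ + 10x² − x − 12) ÷ lead(D) = 2x⁵ ÷ 2x² = x³. Subtract (x³)·D = 2x⁵ + 9x⁴ + 5x³. Remainder: −18x⁴ − 67x³ + 10x² − x − 12.
Step 5: lead(−18x⁴ − 67x³ + 10x² − x − 12) ÷ lead(D) = −18x⁴ ÷ 2x² = −9x². Subtract (−9x²)·D = −18x⁴ − 81x³ − 45x². Remainder: 14x³ + 55x² − x − 12.
Step 6: lead(14x³ + 55x² − x − 12) ÷ lead(D) = 14x³ ÷ 2x² = 7x. Subtract (7x)·D = 14x³ + 63x² + 35x. Remainder: −8x² − 36x − 12.
Step 7: lead(−8x² − 36x − 12) ÷ lead(D) = −8x² ÷ 2x² = −4. Subtract (−4)·D = −8x² − 36x − 20. Remainder: 8.

Q = [-1, 3, -6, 1, -9, 7, -4]; R = [8]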